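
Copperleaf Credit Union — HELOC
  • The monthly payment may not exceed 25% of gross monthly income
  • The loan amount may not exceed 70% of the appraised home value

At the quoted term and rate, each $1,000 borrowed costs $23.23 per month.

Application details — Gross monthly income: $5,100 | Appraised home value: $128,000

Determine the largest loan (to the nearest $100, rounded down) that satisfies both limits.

Payment cap: 25% × $5,100 = $1,275/month.
At $23.23 per $1,000, that supports 1,275/23.23 × 1,000 ≈ $54,885 → $54,800.
LTV cap: 70% × $128,000 = $89,600 → $89,600.
Binding constraint: payment-to-income.

$54,800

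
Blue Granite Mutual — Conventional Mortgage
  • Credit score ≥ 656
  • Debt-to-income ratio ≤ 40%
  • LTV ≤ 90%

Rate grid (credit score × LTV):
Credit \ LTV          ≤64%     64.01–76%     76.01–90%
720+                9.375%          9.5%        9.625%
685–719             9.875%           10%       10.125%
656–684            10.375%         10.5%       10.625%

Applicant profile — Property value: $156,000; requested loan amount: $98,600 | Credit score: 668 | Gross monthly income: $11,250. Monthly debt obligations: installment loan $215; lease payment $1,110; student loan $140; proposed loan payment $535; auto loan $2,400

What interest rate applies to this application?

Credit score 668 ≥ 656; Total monthly debts = (215 + 1,110 + 140 + 535 + 2,400) = 4,400. DTI = 4,400/11,250 = 39.1% ≤ 40%
Loan-to-value = 98,600/156,000 = 63.2% — pass (90% max)
Credit 668 → row 656–684; LTV 63.2% → column ≤64%. Grid cell → 10.375%.

10.375%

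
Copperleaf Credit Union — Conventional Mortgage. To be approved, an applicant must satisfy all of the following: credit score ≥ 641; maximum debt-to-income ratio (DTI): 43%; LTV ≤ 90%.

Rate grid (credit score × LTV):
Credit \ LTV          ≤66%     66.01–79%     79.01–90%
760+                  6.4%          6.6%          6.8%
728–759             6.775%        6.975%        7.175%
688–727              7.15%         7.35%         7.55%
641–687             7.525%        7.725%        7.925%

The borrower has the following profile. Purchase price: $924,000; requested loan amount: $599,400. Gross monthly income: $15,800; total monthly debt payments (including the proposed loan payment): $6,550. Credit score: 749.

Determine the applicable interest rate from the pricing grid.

6.775%

Credit score 749 ≥ 641; Debt-to-income = 6,550/15,800 = 41.5% — meets 43% limit
LTV: 599,400 ÷ 924,000 = 64.9%, within 90% cap
Row: 749 falls in 728–759. Column: 64.9% falls in ≤66%. Rate = 6.775%.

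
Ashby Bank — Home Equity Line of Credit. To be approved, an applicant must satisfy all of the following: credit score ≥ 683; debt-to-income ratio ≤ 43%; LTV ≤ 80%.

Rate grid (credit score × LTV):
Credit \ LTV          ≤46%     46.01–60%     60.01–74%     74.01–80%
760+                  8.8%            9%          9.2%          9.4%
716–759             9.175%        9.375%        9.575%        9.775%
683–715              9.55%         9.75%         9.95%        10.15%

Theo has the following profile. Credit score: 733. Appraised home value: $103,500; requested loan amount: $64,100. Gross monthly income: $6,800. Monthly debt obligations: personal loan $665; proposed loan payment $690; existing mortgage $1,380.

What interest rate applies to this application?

Credit score 733 ≥ 683; Total monthly debts = (665 + 690 + 1,380) = 2,735. Debt-to-income = 2,735/6,800 = 40.2% — meets 43% limit
LTV = 64,100/103,500 = 61.9% ≤ 80%
Score 733 is in the 716–759 band; LTV 61.9% is in the 60.01–74% band → 9.575%.

9.575%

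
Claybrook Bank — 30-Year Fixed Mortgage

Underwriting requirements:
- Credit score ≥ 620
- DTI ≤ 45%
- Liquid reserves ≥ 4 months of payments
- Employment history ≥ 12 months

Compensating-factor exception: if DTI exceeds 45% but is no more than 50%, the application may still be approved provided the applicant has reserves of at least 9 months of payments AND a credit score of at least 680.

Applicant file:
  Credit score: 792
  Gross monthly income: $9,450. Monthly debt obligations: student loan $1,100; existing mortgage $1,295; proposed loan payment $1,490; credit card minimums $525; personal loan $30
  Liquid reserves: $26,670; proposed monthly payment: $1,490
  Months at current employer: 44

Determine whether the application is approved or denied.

Approved

Credit score 792 ≥ 620 (meets base)
Total debts = (1,100 + 1,295 + 1,490 + 525 + 30) = 4,440. DTI = 4,440/9,450 = 47% > 45% — standard DTI limit exceeded.
Reserves: 26,670 ÷ 1,490 = 17.9 months (meets 4-month minimum)
Employment 44 ≥ 12 months
DTI 47% is within the 45%–50% exception band; checking compensating factors.
Reserves 17.9 ≥ 9 months; credit score 792 ≥ 680.
Both override conditions satisfied; DTI exception granted.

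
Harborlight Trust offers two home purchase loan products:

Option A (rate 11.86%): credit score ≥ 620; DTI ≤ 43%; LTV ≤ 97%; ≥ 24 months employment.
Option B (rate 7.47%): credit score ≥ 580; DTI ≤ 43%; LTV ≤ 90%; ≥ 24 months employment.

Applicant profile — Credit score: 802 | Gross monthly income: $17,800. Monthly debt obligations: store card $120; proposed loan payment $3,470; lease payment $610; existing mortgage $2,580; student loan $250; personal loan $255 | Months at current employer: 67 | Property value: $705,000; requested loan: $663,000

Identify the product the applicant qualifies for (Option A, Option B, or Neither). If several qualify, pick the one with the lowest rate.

Total debts = (120 + 3,470 + 610 + 2,580 + 250 + 255) = 7,285; DTI = 7,285/17,800 = 40.9%.
LTV = 663,000/705,000 = 94%.
Option A: score 802 ≥ 620; DTI 40.9% ≤ 43%; LTV 94% ≤ 97%; employment 67 ≥ 24 mo → qualifies.
Option B: score 802 ≥ 580; DTI 40.9% ≤ 43%; LTV 94% > 90%; employment 67 ≥ 24 mo → does not qualify.

Option A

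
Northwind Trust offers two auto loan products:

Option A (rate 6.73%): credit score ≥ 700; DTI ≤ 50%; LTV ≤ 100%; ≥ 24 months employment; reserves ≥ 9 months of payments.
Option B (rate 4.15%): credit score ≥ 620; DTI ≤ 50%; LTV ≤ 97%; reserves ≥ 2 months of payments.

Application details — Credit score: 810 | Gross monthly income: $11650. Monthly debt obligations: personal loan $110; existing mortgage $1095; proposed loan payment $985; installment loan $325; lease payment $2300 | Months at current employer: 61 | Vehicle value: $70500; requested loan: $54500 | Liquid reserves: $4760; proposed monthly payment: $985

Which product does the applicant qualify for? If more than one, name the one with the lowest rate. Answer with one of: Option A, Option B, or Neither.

Option B

Total debts = (110 + 1,095 + 985 + 325 + 2,300) = 4,815; DTI = 4,815/11,650 = 41.3%.
LTV = 54,500/70,500 = 77.3%.
Reserves = 4,760/985 = 4.8 months.
Option A: score 810 ≥ 700; DTI 41.3% ≤ 50%; LTV 77.3% ≤ 100%; employment 61 ≥ 24 mo; reserves 4.8 < 9 mo → does not qualify.
Option B: score 810 ≥ 620; DTI 41.3% ≤ 50%; LTV 77.3% ≤ 97%; reserves 4.8 ≥ 2 mo → qualifies.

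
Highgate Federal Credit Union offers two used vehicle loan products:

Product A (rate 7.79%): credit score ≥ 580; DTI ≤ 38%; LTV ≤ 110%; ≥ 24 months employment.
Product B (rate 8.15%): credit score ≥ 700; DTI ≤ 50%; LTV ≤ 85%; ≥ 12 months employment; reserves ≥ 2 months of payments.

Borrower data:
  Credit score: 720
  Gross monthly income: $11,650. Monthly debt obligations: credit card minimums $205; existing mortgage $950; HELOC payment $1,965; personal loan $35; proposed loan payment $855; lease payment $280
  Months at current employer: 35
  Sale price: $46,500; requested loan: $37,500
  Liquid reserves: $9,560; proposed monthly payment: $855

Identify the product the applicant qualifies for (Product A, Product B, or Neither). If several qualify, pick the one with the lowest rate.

Total debts = (205 + 950 + 1,965 + 35 + 855 + 280) = 4,290; DTI = 4,290/11,650 = 36.8%.
LTV = 37,500/46,500 = 80.6%.
Reserves = 9,560/855 = 11.2 months.
Product A: score 720 ≥ 580; DTI 36.8% ≤ 38%; LTV 80.6% ≤ 110%; employment 35 ≥ 24 mo → qualifies.
Product B: score 720 ≥ 700; DTI 36.8% ≤ 50%; LTV 80.6% ≤ 85%; employment 35 ≥ 12 mo; reserves 11.2 ≥ 2 mo → qualifies.
Qualifying: Product A, Product B. Lowest rate is 7.79% → Product A.

Product A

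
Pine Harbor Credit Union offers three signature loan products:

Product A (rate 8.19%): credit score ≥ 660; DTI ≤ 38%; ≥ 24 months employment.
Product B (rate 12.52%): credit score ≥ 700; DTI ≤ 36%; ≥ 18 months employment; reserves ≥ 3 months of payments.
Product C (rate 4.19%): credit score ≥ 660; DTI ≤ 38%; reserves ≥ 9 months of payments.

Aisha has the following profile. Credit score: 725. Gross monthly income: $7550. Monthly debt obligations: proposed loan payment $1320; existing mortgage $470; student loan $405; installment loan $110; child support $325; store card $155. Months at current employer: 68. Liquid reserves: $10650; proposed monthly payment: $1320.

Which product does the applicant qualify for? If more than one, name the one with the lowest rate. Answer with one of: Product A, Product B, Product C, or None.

Total debts = (1,320 + 470 + 405 + 110 + 325 + 155) = 2,785; DTI = 2,785/7,550 = 36.9%.
Reserves = 10,650/1,320 = 8.1 months.
Product A: score 725 ≥ 660; DTI 36.9% ≤ 38%; employment 68 ≥ 24 mo → qualifies.
Product B: score 725 ≥ 700; DTI 36.9% > 36%; employment 68 ≥ 18 mo; reserves 8.1 ≥ 3 mo → does not qualify.
Product C: score 725 ≥ 660; DTI 36.9% ≤ 38%; reserves 8.1 < 9 mo → does not qualify.

Product A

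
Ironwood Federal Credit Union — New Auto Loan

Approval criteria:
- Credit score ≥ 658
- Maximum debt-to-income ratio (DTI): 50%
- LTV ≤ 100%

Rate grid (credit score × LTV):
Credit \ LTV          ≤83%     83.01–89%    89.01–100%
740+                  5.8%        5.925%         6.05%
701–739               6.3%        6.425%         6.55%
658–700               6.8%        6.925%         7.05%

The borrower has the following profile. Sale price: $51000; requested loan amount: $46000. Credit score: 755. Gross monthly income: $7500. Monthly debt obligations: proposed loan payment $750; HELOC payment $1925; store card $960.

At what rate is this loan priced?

Credit score 755 ≥ 658; Total monthly debts = (750 + 1,925 + 960) = 3,635. Debt-to-income = 3,635/7,500 = 48.5% — meets 50% limit
LTV = 46,000/51,000 = 90.2% ≤ 100%
Score 755 is in the 740+ band; LTV 90.2% is in the 89.01–100% band → 6.05%.

6.05%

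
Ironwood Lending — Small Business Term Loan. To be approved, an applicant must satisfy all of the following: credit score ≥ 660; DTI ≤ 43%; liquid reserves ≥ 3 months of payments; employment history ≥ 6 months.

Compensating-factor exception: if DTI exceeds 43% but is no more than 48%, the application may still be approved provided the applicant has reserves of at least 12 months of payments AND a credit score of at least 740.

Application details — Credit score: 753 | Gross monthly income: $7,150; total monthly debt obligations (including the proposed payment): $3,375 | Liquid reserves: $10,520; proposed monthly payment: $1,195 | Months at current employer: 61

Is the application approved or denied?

Credit score 753 ≥ 660 (meets base)
DTI: 3,375 ÷ 7,150 = 47.2%, over the 43% base limit.
Reserves: 10,520 ÷ 1,195 = 8.8 months (meets 3-month minimum)
Employment 61 ≥ 6 months
47.2% falls in the override range (43%–48%), so the compensating-factor test applies.
Override check — reserves: 8.8 mo (short of 12); score: 753 (ok).
Compensating-factor requirement not fully met.

Denied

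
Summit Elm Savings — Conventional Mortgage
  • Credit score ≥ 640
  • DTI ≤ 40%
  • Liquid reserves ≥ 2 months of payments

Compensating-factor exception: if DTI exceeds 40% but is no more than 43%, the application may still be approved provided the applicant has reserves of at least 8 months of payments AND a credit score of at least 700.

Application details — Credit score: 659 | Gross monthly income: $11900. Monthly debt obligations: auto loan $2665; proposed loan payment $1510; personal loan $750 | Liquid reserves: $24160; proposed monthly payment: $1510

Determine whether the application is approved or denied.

Credit score 659 ≥ 640 (meets base)
Total debts = (2,665 + 1,510 + 750) = 4,925. DTI = 4,925/11,900 = 41.4% > 40% — standard DTI limit exceeded.
Liquid reserves cover 24,160/1,510 = 16.0 months — ≥ 2 required
DTI 41.4% is within the 40%–43% exception band; checking compensating factors.
Override check — reserves: 16.0 mo (ok); score: 659 (below 700).
Override conditions not both satisfied; exception does not apply.

Denied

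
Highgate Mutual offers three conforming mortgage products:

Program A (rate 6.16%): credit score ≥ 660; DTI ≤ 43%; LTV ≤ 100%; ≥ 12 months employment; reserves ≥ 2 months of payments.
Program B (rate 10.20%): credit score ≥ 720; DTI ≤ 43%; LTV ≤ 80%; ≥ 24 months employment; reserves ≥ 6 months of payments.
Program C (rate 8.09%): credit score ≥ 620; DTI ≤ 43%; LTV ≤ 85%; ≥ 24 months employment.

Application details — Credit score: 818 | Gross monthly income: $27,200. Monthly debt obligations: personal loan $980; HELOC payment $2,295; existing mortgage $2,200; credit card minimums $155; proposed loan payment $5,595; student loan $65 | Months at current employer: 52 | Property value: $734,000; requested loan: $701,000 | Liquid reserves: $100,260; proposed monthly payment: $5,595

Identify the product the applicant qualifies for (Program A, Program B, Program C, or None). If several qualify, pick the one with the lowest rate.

Program A

Total debts = (980 + 2,295 + 2,200 + 155 + 5,595 + 65) = 11,290; DTI = 11,290/27,200 = 41.5%.
LTV = 701,000/734,000 = 95.5%.
Reserves = 100,260/5,595 = 17.9 months.
Program A: score 818 ≥ 660; DTI 41.5% ≤ 43%; LTV 95.5% ≤ 100%; employment 52 ≥ 12 mo; reserves 17.9 ≥ 2 mo → qualifies.
Program B: score 818 ≥ 720; DTI 41.5% ≤ 43%; LTV 95.5% > 80%; employment 52 ≥ 24 mo; reserves 17.9 ≥ 6 mo → does not qualify.
Program C: score 818 ≥ 620; DTI 41.5% ≤ 43%; LTV 95.5% > 85%; employment 52 ≥ 24 mo → does not qualify.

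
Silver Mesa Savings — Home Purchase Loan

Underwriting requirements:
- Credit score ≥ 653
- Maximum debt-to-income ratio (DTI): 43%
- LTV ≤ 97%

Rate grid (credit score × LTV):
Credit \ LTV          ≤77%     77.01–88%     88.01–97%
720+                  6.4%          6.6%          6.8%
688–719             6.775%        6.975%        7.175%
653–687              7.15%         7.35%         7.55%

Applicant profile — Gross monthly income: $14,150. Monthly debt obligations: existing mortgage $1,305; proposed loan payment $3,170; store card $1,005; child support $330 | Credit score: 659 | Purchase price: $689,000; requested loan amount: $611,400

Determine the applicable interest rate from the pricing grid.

Credit score 659 ≥ 653; Total monthly debts = (1,305 + 3,170 + 1,005 + 330) = 5,810. DTI = 5,810/14,150 = 41.1% ≤ 43%
Loan-to-value = 611,400/689,000 = 88.7% — pass (97% max)
Row: 659 falls in 653–687. Column: 88.7% falls in 88.01–97%. Rate = 7.55%.

7.55%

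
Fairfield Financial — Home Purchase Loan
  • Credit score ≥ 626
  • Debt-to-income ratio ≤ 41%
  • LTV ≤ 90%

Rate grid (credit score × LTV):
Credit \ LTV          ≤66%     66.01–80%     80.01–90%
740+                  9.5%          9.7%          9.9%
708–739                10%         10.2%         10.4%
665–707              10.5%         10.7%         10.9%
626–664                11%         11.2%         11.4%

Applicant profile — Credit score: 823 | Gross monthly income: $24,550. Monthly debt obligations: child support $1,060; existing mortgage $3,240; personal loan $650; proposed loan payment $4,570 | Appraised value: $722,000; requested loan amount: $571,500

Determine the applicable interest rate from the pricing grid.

9.7%

Credit score 823 ≥ 626; Total monthly debts = (1,060 + 3,240 + 650 + 4,570) = 9,520. Debt-to-income = 9,520/24,550 = 38.8% — meets 41% limit
Loan-to-value = 571,500/722,000 = 79.2% — pass (90% max)
Row: 823 falls in 740+. Column: 79.2% falls in 66.01–80%. Rate = 9.7%.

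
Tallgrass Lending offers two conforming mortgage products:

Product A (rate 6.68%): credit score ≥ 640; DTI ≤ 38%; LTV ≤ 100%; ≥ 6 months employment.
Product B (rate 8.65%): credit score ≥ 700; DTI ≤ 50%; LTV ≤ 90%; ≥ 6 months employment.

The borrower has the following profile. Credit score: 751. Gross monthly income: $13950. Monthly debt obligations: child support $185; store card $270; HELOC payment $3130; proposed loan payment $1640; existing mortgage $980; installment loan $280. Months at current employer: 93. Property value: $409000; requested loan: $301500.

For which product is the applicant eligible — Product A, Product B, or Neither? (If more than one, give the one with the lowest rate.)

Total debts = (185 + 270 + 3,130 + 1,640 + 980 + 280) = 6,485; DTI = 6,485/13,950 = 46.5%.
LTV = 301,500/409,000 = 73.7%.
Product A: score 751 ≥ 640; DTI 46.5% > 38%; LTV 73.7% ≤ 100%; employment 93 ≥ 6 mo → does not qualify.
Product B: score 751 ≥ 700; DTI 46.5% ≤ 50%; LTV 73.7% ≤ 90%; employment 93 ≥ 6 mo → qualifies.

Product B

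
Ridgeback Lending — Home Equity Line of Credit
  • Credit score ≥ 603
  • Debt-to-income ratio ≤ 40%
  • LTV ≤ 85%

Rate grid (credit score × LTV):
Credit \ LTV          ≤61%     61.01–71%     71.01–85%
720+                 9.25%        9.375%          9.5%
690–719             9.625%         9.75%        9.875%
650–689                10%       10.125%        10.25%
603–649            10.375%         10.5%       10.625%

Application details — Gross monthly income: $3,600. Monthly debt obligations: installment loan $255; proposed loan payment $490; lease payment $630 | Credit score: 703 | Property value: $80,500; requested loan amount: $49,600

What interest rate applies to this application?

9.75%

Credit score 703 ≥ 603; Total monthly debts = (255 + 490 + 630) = 1,375. Debt-to-income = 1,375/3,600 = 38.2% — meets 40% limit
Loan-to-value = 49,600/80,500 = 61.6% — pass (85% max)
Credit 703 → row 690–719; LTV 61.6% → column 61.01–71%. Grid cell → 9.75%.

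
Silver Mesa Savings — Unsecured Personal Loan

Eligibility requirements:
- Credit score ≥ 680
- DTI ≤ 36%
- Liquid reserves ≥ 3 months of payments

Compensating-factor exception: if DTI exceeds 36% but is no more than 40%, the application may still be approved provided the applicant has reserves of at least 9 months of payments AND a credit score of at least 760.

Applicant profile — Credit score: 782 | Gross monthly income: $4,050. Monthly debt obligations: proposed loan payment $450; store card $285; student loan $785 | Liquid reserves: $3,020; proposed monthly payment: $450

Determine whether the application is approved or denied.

Denied

Credit score 782 ≥ 680 (meets base)
Total debts = (450 + 285 + 785) = 1,520. DTI = 1,520/4,050 = 37.5% > 36% — standard DTI limit exceeded.
Reserves = 3,020/450 = 6.7 months ≥ 3
37.5% falls in the override range (36%–40%), so the compensating-factor test applies.
Reserves 6.7 < 9 months; credit score 782 ≥ 760.
Override conditions not both satisfied; exception does not apply.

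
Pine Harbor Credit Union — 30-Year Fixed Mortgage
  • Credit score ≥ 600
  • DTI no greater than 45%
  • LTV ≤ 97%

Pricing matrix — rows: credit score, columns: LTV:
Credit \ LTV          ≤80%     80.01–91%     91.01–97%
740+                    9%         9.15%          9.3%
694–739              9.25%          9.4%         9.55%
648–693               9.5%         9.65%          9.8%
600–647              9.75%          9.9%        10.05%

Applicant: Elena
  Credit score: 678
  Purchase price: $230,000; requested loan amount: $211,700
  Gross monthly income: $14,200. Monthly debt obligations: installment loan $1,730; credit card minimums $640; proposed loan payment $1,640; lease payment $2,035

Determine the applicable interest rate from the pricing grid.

9.8%

Credit score 678 ≥ 600; Total monthly debts = (1,730 + 640 + 1,640 + 2,035) = 6,045. DTI = 6,045/14,200 = 42.6% ≤ 45%
LTV: 211,700 ÷ 230,000 = 92%, within 97% cap
Credit 678 → row 648–693; LTV 92% → column 91.01–97%. Grid cell → 9.8%.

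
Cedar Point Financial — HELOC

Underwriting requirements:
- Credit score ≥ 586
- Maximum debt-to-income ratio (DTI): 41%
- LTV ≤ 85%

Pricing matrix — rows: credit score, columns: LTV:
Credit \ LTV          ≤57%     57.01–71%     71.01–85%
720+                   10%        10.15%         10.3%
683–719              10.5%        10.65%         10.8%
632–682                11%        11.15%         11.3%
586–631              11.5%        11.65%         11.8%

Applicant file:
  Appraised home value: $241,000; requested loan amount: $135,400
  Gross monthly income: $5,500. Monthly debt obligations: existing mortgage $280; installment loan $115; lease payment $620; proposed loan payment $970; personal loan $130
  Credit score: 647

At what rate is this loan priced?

Credit score 647 ≥ 586; Total monthly debts = (280 + 115 + 620 + 970 + 130) = 2,115. DTI: 2,115 ÷ 5,500 = 38.5%, within the 41% cap
Loan-to-value = 135,400/241,000 = 56.2% — pass (85% max)
Row: 647 falls in 632–682. Column: 56.2% falls in ≤57%. Rate = 11%.

11%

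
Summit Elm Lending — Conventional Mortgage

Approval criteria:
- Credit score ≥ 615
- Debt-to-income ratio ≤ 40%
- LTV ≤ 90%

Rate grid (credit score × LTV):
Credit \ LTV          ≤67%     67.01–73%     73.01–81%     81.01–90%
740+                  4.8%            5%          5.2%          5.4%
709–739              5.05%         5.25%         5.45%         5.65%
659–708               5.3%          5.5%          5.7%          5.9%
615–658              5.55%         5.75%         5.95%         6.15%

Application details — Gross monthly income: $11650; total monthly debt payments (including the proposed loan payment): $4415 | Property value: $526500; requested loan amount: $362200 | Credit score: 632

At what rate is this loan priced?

5.75%

Credit score 632 ≥ 615; DTI = 4,415/11,650 = 37.9% ≤ 40%
LTV: 362,200 ÷ 526,500 = 68.8%, within 90% cap
Row: 632 falls in 615–658. Column: 68.8% falls in 67.01–73%. Rate = 5.75%.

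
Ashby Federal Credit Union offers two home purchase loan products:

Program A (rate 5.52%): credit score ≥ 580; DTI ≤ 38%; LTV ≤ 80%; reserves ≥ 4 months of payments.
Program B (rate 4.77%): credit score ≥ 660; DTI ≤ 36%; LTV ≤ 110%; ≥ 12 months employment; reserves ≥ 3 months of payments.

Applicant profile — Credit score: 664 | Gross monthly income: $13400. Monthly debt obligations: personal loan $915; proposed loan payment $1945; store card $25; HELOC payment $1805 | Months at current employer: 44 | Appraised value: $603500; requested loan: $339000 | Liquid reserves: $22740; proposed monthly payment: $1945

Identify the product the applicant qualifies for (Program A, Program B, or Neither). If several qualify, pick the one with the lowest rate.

Program B

Total debts = (915 + 1,945 + 25 + 1,805) = 4,690; DTI = 4,690/13,400 = 35%.
LTV = 339,000/603,500 = 56.2%.
Reserves = 22,740/1,945 = 11.7 months.
Program A: score 664 ≥ 580; DTI 35% ≤ 38%; LTV 56.2% ≤ 80%; reserves 11.7 ≥ 4 mo → qualifies.
Program B: score 664 ≥ 660; DTI 35% ≤ 36%; LTV 56.2% ≤ 110%; employment 44 ≥ 12 mo; reserves 11.7 ≥ 3 mo → qualifies.
Qualifying: Program A, Program B. Lowest rate is 4.77% → Program B.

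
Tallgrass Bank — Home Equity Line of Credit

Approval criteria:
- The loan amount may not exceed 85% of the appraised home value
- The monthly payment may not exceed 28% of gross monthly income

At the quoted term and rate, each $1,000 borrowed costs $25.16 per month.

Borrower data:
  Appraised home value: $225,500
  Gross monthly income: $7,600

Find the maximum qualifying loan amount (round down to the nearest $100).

$84,500

Payment cap: 28% × $7,600 = $2,128/month.
At $25.16 per $1,000, that supports 2,128/25.16 × 1,000 ≈ $84,578 → $84,500.
LTV cap: 85% × $225,500 = $191,675 → $191,600.
Binding constraint: payment-to-income.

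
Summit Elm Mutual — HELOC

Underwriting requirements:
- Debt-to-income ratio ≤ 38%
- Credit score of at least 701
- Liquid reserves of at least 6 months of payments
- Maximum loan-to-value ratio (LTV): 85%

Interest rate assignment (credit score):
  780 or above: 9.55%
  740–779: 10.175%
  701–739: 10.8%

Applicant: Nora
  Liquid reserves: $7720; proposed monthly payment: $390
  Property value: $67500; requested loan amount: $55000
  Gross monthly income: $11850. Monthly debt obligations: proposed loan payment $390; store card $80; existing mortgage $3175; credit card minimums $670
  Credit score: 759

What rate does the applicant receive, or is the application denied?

Approved at 10.175%

Credit score 759 ≥ 701 (meets minimum)
Reserves = 7,720/390 = 19.8 months ≥ 6
Loan-to-value = 55,000/67,500 = 81.5% — pass (85% max)
Total monthly debts = (390 + 80 + 3,175 + 670) = 4,315. DTI = 4,315/11,850 = 36.4% ≤ 38%
All requirements met. Score 759 falls in the 740–779 tier → 10.175%.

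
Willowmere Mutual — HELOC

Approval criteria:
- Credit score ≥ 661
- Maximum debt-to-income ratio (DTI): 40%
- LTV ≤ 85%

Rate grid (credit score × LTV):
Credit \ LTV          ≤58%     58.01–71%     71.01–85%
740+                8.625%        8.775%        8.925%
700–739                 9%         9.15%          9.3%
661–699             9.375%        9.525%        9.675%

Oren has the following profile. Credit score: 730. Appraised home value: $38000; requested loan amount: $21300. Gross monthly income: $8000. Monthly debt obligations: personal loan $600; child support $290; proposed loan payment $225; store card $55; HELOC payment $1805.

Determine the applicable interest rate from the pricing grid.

9%

Credit score 730 ≥ 661; Total monthly debts = (600 + 290 + 225 + 55 + 1,805) = 2,975. DTI: 2,975 ÷ 8,000 = 37.2%, within the 40% cap
Loan-to-value = 21,300/38,000 = 56.1% — pass (85% max)
Row: 730 falls in 700–739. Column: 56.1% falls in ≤58%. Rate = 9%.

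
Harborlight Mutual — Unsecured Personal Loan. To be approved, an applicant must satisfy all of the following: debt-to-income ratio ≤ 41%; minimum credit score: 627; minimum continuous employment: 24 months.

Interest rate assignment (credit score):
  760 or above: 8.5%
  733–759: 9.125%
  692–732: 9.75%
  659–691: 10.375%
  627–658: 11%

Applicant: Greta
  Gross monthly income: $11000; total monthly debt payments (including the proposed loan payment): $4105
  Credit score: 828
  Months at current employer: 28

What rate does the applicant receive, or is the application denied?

Approved at 8.5%

Credit score 828 ≥ 627 (meets minimum)
DTI = 4,105/11,000 = 37.3% ≤ 41%
Employment 28 ≥ 24 months
All requirements met. Score 828 falls in the 760 or above tier → 8.5%.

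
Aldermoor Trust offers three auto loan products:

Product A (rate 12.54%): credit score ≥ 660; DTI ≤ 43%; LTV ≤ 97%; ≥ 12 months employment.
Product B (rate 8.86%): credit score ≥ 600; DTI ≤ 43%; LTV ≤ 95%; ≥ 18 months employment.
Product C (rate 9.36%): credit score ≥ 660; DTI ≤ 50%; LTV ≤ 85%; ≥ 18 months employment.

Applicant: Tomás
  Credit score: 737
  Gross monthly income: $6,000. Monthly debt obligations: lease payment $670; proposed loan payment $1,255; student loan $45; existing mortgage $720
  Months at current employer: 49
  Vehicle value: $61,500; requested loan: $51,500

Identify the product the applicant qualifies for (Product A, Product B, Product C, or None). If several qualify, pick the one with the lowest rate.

Product C

Total debts = (670 + 1,255 + 45 + 720) = 2,690; DTI = 2,690/6,000 = 44.8%.
LTV = 51,500/61,500 = 83.7%.
Product A: score 737 ≥ 660; DTI 44.8% > 43%; LTV 83.7% ≤ 97%; employment 49 ≥ 12 mo → does not qualify.
Product B: score 737 ≥ 600; DTI 44.8% > 43%; LTV 83.7% ≤ 95%; employment 49 ≥ 18 mo → does not qualify.
Product C: score 737 ≥ 660; DTI 44.8% ≤ 50%; LTV 83.7% ≤ 85%; employment 49 ≥ 18 mo → qualifies.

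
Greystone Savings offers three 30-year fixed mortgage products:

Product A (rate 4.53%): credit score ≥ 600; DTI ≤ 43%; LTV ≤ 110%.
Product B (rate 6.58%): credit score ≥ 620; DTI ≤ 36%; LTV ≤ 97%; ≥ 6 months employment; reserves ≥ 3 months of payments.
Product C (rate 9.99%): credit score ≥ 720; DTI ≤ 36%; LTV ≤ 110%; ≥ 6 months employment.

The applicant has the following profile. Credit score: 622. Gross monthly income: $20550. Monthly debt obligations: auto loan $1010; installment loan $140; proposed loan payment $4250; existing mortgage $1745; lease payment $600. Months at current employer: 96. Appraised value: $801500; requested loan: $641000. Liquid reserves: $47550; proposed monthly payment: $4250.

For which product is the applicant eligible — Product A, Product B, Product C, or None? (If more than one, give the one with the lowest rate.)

Total debts = (1,010 + 140 + 4,250 + 1,745 + 600) = 7,745; DTI = 7,745/20,550 = 37.7%.
LTV = 641,000/801,500 = 80%.
Reserves = 47,550/4,250 = 11.2 months.
Product A: score 622 ≥ 600; DTI 37.7% ≤ 43%; LTV 80% ≤ 110% → qualifies.
Product B: score 622 ≥ 620; DTI 37.7% > 36%; LTV 80% ≤ 97%; employment 96 ≥ 6 mo; reserves 11.2 ≥ 3 mo → does not qualify.
Product C: score 622 < 720; DTI 37.7% > 36%; LTV 80% ≤ 110%; employment 96 ≥ 6 mo → does not qualify.

Product A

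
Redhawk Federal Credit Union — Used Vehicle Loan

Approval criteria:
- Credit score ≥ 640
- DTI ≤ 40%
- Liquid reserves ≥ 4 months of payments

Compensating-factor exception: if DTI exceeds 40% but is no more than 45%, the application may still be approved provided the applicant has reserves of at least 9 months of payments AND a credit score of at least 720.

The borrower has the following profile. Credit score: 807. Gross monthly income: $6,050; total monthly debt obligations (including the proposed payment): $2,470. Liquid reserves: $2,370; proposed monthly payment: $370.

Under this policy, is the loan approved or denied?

Credit score 807 ≥ 640 (meets base)
DTI = 2,470/6,050 = 40.8% > 40% — standard DTI limit exceeded.
Reserves = 2,370/370 = 6.4 months ≥ 4
40.8% falls in the override range (40%–45%), so the compensating-factor test applies.
Override check — reserves: 6.4 mo (short of 9); score: 807 (ok).
Compensating-factor requirement not fully met.

Denied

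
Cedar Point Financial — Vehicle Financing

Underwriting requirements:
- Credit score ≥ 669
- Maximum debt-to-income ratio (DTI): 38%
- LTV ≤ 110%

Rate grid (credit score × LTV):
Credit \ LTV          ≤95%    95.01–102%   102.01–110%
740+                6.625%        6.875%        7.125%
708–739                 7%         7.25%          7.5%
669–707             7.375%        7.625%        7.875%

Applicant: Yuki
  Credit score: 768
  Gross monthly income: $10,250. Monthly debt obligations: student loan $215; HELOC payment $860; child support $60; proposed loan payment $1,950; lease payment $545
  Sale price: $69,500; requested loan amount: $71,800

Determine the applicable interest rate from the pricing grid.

Credit score 768 ≥ 669; Total monthly debts = (215 + 860 + 60 + 1,950 + 545) = 3,630. DTI = 3,630/10,250 = 35.4% ≤ 38%
LTV: 71,800 ÷ 69,500 = 103.3%, within 110% cap
Row: 768 falls in 740+. Column: 103.3% falls in 102.01–110%. Rate = 7.125%.

7.125%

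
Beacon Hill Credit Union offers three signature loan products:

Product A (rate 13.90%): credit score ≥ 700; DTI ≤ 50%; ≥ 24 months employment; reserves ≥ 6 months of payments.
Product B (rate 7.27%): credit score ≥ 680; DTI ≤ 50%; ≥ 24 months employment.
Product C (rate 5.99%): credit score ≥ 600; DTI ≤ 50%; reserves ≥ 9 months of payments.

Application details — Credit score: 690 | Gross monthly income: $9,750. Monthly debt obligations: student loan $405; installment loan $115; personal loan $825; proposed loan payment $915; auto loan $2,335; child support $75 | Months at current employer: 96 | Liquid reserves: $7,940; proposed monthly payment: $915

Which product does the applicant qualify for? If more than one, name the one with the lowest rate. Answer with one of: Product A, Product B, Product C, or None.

Product B

Total debts = (405 + 115 + 825 + 915 + 2,335 + 75) = 4,670; DTI = 4,670/9,750 = 47.9%.
Reserves = 7,940/915 = 8.7 months.
Product A: score 690 < 700; DTI 47.9% ≤ 50%; employment 96 ≥ 24 mo; reserves 8.7 ≥ 6 mo → does not qualify.
Product B: score 690 ≥ 680; DTI 47.9% ≤ 50%; employment 96 ≥ 24 mo → qualifies.
Product C: score 690 ≥ 600; DTI 47.9% ≤ 50%; reserves 8.7 < 9 mo → does not qualify.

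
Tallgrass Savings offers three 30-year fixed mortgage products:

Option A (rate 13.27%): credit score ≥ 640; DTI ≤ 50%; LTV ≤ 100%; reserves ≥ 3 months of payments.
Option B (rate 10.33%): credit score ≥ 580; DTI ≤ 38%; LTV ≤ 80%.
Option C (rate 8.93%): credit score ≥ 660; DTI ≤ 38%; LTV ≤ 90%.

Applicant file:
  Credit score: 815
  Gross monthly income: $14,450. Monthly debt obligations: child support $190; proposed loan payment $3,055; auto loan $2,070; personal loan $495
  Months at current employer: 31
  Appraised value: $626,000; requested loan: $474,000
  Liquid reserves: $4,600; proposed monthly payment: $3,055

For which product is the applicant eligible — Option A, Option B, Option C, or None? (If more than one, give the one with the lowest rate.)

None

Total debts = (190 + 3,055 + 2,070 + 495) = 5,810; DTI = 5,810/14,450 = 40.2%.
LTV = 474,000/626,000 = 75.7%.
Reserves = 4,600/3,055 = 1.5 months.
Option A: score 815 ≥ 640; DTI 40.2% ≤ 50%; LTV 75.7% ≤ 100%; reserves 1.5 < 3 mo → does not qualify.
Option B: score 815 ≥ 580; DTI 40.2% > 38%; LTV 75.7% ≤ 80% → does not qualify.
Option C: score 815 ≥ 660; DTI 40.2% > 38%; LTV 75.7% ≤ 90% → does not qualify.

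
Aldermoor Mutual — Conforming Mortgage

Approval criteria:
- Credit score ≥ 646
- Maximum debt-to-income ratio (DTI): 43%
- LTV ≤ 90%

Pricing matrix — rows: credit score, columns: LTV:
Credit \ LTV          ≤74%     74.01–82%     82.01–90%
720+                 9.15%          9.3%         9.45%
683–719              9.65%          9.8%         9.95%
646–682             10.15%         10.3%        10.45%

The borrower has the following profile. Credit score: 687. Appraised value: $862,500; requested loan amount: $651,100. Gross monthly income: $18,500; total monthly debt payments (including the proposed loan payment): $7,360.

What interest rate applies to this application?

Credit score 687 ≥ 646; DTI: 7,360 ÷ 18,500 = 39.8%, within the 43% cap
Loan-to-value = 651,100/862,500 = 75.5% — pass (90% max)
Credit 687 → row 683–719; LTV 75.5% → column 74.01–82%. Grid cell → 9.8%.

9.8%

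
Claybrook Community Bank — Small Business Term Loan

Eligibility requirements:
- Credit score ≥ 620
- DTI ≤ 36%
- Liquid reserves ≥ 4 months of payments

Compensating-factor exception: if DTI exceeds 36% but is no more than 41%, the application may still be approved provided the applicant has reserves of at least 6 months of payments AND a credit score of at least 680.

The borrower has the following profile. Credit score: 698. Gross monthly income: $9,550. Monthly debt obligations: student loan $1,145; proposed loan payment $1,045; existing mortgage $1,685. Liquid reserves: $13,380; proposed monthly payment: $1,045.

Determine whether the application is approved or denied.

Credit score 698 ≥ 620 (meets base)
Total debts = (1,145 + 1,045 + 1,685) = 3,875. DTI = 3,875/9,550 = 40.6% > 36% — standard DTI limit exceeded.
Reserves = 13,380/1,045 = 12.8 months ≥ 4
DTI 40.6% is within the 36%–41% exception band; checking compensating factors.
Override check — reserves: 12.8 mo (ok); score: 698 (ok).
Both override conditions satisfied; DTI exception granted.

Approved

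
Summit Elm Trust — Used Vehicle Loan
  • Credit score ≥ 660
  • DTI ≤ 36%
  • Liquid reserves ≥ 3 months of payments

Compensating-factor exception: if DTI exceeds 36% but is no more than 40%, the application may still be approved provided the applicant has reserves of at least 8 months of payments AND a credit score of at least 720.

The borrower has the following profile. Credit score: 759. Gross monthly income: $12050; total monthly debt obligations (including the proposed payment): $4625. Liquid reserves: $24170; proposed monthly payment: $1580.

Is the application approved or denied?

Credit score 759 ≥ 660 (meets base)
DTI = 4,625/12,050 = 38.4% > 36% — standard DTI limit exceeded.
Reserves: 24,170 ÷ 1,580 = 15.3 months (meets 3-month minimum)
DTI 38.4% is within the 36%–40% exception band; checking compensating factors.
Reserves 15.3 ≥ 8 months; credit score 759 ≥ 720.
Both override conditions satisfied; DTI exception granted.

Approved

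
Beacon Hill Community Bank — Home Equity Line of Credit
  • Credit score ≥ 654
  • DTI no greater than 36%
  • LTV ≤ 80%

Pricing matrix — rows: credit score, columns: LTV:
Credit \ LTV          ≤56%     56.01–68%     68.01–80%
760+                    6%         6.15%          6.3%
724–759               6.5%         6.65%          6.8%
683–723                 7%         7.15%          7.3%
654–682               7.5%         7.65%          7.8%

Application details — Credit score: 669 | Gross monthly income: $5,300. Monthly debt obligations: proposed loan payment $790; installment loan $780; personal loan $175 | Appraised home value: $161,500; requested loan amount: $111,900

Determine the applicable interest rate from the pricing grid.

Credit score 669 ≥ 654; Total monthly debts = (790 + 780 + 175) = 1,745. DTI = 1,745/5,300 = 32.9% ≤ 36%
Loan-to-value = 111,900/161,500 = 69.3% — pass (80% max)
Credit 669 → row 654–682; LTV 69.3% → column 68.01–80%. Grid cell → 7.8%.

7.8%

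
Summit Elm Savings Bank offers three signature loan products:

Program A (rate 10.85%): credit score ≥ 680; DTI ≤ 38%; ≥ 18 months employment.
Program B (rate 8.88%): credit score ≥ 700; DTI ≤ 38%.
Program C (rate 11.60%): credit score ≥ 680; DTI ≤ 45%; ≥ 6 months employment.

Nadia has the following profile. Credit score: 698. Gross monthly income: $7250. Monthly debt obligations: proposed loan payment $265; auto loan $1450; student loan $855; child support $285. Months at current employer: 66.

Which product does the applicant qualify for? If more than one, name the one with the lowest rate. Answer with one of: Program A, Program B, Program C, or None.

Program C

Total debts = (265 + 1,450 + 855 + 285) = 2,855; DTI = 2,855/7,250 = 39.4%.
Program A: score 698 ≥ 680; DTI 39.4% > 38%; employment 66 ≥ 18 mo → does not qualify.
Program B: score 698 < 700; DTI 39.4% > 38% → does not qualify.
Program C: score 698 ≥ 680; DTI 39.4% ≤ 45%; employment 66 ≥ 6 mo → qualifies.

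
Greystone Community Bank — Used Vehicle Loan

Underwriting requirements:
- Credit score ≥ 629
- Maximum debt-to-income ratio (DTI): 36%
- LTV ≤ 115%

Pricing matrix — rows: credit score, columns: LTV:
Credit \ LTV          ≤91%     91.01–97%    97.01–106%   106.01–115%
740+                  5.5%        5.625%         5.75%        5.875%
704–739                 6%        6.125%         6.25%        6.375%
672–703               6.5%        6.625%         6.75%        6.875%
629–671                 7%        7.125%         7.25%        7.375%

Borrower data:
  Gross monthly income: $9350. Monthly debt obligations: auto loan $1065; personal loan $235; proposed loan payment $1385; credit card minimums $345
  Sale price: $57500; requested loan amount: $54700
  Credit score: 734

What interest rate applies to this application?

Credit score 734 ≥ 629; Total monthly debts = (1,065 + 235 + 1,385 + 345) = 3,030. Debt-to-income = 3,030/9,350 = 32.4% — meets 36% limit
LTV: 54,700 ÷ 57,500 = 95.1%, within 115% cap
Credit 734 → row 704–739; LTV 95.1% → column 91.01–97%. Grid cell → 6.125%.

6.125%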